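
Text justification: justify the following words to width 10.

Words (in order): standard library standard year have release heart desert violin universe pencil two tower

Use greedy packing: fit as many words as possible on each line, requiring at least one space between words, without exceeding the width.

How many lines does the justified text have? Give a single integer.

Answer: 11

Derivation:
Line 1: ['standard'] (min_width=8, slack=2)
Line 2: ['library'] (min_width=7, slack=3)
Line 3: ['standard'] (min_width=8, slack=2)
Line 4: ['year', 'have'] (min_width=9, slack=1)
Line 5: ['release'] (min_width=7, slack=3)
Line 6: ['heart'] (min_width=5, slack=5)
Line 7: ['desert'] (min_width=6, slack=4)
Line 8: ['violin'] (min_width=6, slack=4)
Line 9: ['universe'] (min_width=8, slack=2)
Line 10: ['pencil', 'two'] (min_width=10, slack=0)
Line 11: ['tower'] (min_width=5, slack=5)
Total lines: 11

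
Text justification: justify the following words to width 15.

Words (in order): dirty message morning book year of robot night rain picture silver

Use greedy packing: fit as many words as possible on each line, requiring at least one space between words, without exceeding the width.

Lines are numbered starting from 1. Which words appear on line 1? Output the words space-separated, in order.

Line 1: ['dirty', 'message'] (min_width=13, slack=2)
Line 2: ['morning', 'book'] (min_width=12, slack=3)
Line 3: ['year', 'of', 'robot'] (min_width=13, slack=2)
Line 4: ['night', 'rain'] (min_width=10, slack=5)
Line 5: ['picture', 'silver'] (min_width=14, slack=1)

Answer: dirty message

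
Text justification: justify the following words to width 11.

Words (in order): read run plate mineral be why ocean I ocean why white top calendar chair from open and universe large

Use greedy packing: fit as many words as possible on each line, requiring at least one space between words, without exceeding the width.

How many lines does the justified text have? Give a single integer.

Line 1: ['read', 'run'] (min_width=8, slack=3)
Line 2: ['plate'] (min_width=5, slack=6)
Line 3: ['mineral', 'be'] (min_width=10, slack=1)
Line 4: ['why', 'ocean', 'I'] (min_width=11, slack=0)
Line 5: ['ocean', 'why'] (min_width=9, slack=2)
Line 6: ['white', 'top'] (min_width=9, slack=2)
Line 7: ['calendar'] (min_width=8, slack=3)
Line 8: ['chair', 'from'] (min_width=10, slack=1)
Line 9: ['open', 'and'] (min_width=8, slack=3)
Line 10: ['universe'] (min_width=8, slack=3)
Line 11: ['large'] (min_width=5, slack=6)
Total lines: 11

Answer: 11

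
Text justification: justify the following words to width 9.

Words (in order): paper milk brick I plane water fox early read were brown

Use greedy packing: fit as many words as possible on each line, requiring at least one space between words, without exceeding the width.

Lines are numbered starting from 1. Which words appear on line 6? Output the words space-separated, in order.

Line 1: ['paper'] (min_width=5, slack=4)
Line 2: ['milk'] (min_width=4, slack=5)
Line 3: ['brick', 'I'] (min_width=7, slack=2)
Line 4: ['plane'] (min_width=5, slack=4)
Line 5: ['water', 'fox'] (min_width=9, slack=0)
Line 6: ['early'] (min_width=5, slack=4)
Line 7: ['read', 'were'] (min_width=9, slack=0)
Line 8: ['brown'] (min_width=5, slack=4)

Answer: early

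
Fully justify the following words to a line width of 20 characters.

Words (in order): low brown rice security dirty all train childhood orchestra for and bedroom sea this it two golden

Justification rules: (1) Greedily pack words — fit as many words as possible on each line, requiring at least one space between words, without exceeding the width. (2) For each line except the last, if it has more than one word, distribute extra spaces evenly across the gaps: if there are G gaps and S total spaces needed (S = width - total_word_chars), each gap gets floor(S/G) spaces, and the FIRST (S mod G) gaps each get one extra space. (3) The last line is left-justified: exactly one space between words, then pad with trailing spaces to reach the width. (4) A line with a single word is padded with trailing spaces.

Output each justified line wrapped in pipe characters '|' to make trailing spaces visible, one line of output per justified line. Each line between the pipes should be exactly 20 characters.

Line 1: ['low', 'brown', 'rice'] (min_width=14, slack=6)
Line 2: ['security', 'dirty', 'all'] (min_width=18, slack=2)
Line 3: ['train', 'childhood'] (min_width=15, slack=5)
Line 4: ['orchestra', 'for', 'and'] (min_width=17, slack=3)
Line 5: ['bedroom', 'sea', 'this', 'it'] (min_width=19, slack=1)
Line 6: ['two', 'golden'] (min_width=10, slack=10)

Answer: |low    brown    rice|
|security  dirty  all|
|train      childhood|
|orchestra   for  and|
|bedroom  sea this it|
|two golden          |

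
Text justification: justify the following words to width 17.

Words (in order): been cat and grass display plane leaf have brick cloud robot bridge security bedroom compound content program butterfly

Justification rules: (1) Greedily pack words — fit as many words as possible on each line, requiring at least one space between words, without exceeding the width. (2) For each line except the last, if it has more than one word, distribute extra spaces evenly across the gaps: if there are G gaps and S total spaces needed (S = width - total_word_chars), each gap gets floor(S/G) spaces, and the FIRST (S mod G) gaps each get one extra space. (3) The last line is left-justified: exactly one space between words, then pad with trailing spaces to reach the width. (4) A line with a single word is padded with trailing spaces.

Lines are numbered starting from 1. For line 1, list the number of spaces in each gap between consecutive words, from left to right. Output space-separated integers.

Line 1: ['been', 'cat', 'and'] (min_width=12, slack=5)
Line 2: ['grass', 'display'] (min_width=13, slack=4)
Line 3: ['plane', 'leaf', 'have'] (min_width=15, slack=2)
Line 4: ['brick', 'cloud', 'robot'] (min_width=17, slack=0)
Line 5: ['bridge', 'security'] (min_width=15, slack=2)
Line 6: ['bedroom', 'compound'] (min_width=16, slack=1)
Line 7: ['content', 'program'] (min_width=15, slack=2)
Line 8: ['butterfly'] (min_width=9, slack=8)

Answer: 4 3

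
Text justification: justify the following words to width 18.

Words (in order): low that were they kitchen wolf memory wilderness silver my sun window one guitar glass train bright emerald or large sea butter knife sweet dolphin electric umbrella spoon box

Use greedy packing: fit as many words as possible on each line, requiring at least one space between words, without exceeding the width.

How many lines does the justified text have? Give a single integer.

Line 1: ['low', 'that', 'were', 'they'] (min_width=18, slack=0)
Line 2: ['kitchen', 'wolf'] (min_width=12, slack=6)
Line 3: ['memory', 'wilderness'] (min_width=17, slack=1)
Line 4: ['silver', 'my', 'sun'] (min_width=13, slack=5)
Line 5: ['window', 'one', 'guitar'] (min_width=17, slack=1)
Line 6: ['glass', 'train', 'bright'] (min_width=18, slack=0)
Line 7: ['emerald', 'or', 'large'] (min_width=16, slack=2)
Line 8: ['sea', 'butter', 'knife'] (min_width=16, slack=2)
Line 9: ['sweet', 'dolphin'] (min_width=13, slack=5)
Line 10: ['electric', 'umbrella'] (min_width=17, slack=1)
Line 11: ['spoon', 'box'] (min_width=9, slack=9)
Total lines: 11

Answer: 11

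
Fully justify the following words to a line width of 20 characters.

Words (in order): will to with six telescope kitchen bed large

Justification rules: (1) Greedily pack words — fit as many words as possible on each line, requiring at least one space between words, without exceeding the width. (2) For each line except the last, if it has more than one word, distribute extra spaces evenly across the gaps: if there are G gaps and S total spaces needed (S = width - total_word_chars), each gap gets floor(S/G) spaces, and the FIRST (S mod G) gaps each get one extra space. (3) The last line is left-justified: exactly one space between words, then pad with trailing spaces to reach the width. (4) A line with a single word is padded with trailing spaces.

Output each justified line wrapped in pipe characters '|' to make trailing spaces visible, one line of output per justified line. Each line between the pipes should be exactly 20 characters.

Line 1: ['will', 'to', 'with', 'six'] (min_width=16, slack=4)
Line 2: ['telescope', 'kitchen'] (min_width=17, slack=3)
Line 3: ['bed', 'large'] (min_width=9, slack=11)

Answer: |will   to  with  six|
|telescope    kitchen|
|bed large           |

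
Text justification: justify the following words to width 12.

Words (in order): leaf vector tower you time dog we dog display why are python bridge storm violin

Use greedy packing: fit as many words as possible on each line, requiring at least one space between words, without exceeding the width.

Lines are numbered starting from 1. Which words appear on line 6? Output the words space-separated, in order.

Line 1: ['leaf', 'vector'] (min_width=11, slack=1)
Line 2: ['tower', 'you'] (min_width=9, slack=3)
Line 3: ['time', 'dog', 'we'] (min_width=11, slack=1)
Line 4: ['dog', 'display'] (min_width=11, slack=1)
Line 5: ['why', 'are'] (min_width=7, slack=5)
Line 6: ['python'] (min_width=6, slack=6)
Line 7: ['bridge', 'storm'] (min_width=12, slack=0)
Line 8: ['violin'] (min_width=6, slack=6)

Answer: python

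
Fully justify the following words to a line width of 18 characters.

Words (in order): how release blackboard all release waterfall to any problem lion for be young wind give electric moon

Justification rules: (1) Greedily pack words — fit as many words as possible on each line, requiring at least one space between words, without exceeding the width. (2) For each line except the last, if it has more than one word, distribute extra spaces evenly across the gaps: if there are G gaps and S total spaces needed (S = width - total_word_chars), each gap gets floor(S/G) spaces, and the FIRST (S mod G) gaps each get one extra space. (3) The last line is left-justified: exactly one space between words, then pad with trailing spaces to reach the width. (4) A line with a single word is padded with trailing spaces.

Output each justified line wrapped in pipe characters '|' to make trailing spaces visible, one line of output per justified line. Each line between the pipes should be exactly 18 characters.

Line 1: ['how', 'release'] (min_width=11, slack=7)
Line 2: ['blackboard', 'all'] (min_width=14, slack=4)
Line 3: ['release', 'waterfall'] (min_width=17, slack=1)
Line 4: ['to', 'any', 'problem'] (min_width=14, slack=4)
Line 5: ['lion', 'for', 'be', 'young'] (min_width=17, slack=1)
Line 6: ['wind', 'give', 'electric'] (min_width=18, slack=0)
Line 7: ['moon'] (min_width=4, slack=14)

Answer: |how        release|
|blackboard     all|
|release  waterfall|
|to   any   problem|
|lion  for be young|
|wind give electric|
|moon              |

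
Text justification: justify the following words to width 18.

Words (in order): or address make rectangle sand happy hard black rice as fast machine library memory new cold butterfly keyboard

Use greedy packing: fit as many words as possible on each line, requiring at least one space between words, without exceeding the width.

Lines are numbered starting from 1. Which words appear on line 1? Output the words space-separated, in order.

Line 1: ['or', 'address', 'make'] (min_width=15, slack=3)
Line 2: ['rectangle', 'sand'] (min_width=14, slack=4)
Line 3: ['happy', 'hard', 'black'] (min_width=16, slack=2)
Line 4: ['rice', 'as', 'fast'] (min_width=12, slack=6)
Line 5: ['machine', 'library'] (min_width=15, slack=3)
Line 6: ['memory', 'new', 'cold'] (min_width=15, slack=3)
Line 7: ['butterfly', 'keyboard'] (min_width=18, slack=0)

Answer: or address make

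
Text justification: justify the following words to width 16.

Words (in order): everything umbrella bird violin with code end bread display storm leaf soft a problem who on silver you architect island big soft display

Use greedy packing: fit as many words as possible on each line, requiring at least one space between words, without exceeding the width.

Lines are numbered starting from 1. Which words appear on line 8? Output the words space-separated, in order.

Answer: silver you

Derivation:
Line 1: ['everything'] (min_width=10, slack=6)
Line 2: ['umbrella', 'bird'] (min_width=13, slack=3)
Line 3: ['violin', 'with', 'code'] (min_width=16, slack=0)
Line 4: ['end', 'bread'] (min_width=9, slack=7)
Line 5: ['display', 'storm'] (min_width=13, slack=3)
Line 6: ['leaf', 'soft', 'a'] (min_width=11, slack=5)
Line 7: ['problem', 'who', 'on'] (min_width=14, slack=2)
Line 8: ['silver', 'you'] (min_width=10, slack=6)
Line 9: ['architect', 'island'] (min_width=16, slack=0)
Line 10: ['big', 'soft', 'display'] (min_width=16, slack=0)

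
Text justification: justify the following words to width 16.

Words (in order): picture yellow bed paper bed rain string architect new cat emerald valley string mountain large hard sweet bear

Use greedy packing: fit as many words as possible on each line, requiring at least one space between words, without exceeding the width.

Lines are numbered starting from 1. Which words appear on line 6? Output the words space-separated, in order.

Line 1: ['picture', 'yellow'] (min_width=14, slack=2)
Line 2: ['bed', 'paper', 'bed'] (min_width=13, slack=3)
Line 3: ['rain', 'string'] (min_width=11, slack=5)
Line 4: ['architect', 'new'] (min_width=13, slack=3)
Line 5: ['cat', 'emerald'] (min_width=11, slack=5)
Line 6: ['valley', 'string'] (min_width=13, slack=3)
Line 7: ['mountain', 'large'] (min_width=14, slack=2)
Line 8: ['hard', 'sweet', 'bear'] (min_width=15, slack=1)

Answer: valley string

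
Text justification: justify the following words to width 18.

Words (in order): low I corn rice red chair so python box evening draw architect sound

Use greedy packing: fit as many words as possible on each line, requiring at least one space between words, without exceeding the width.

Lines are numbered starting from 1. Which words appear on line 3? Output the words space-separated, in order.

Answer: python box evening

Derivation:
Line 1: ['low', 'I', 'corn', 'rice'] (min_width=15, slack=3)
Line 2: ['red', 'chair', 'so'] (min_width=12, slack=6)
Line 3: ['python', 'box', 'evening'] (min_width=18, slack=0)
Line 4: ['draw', 'architect'] (min_width=14, slack=4)
Line 5: ['sound'] (min_width=5, slack=13)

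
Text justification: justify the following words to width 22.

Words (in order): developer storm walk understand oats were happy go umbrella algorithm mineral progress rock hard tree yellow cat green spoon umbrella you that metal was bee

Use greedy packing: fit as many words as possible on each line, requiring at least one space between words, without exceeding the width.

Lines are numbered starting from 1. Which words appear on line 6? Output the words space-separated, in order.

Line 1: ['developer', 'storm', 'walk'] (min_width=20, slack=2)
Line 2: ['understand', 'oats', 'were'] (min_width=20, slack=2)
Line 3: ['happy', 'go', 'umbrella'] (min_width=17, slack=5)
Line 4: ['algorithm', 'mineral'] (min_width=17, slack=5)
Line 5: ['progress', 'rock', 'hard'] (min_width=18, slack=4)
Line 6: ['tree', 'yellow', 'cat', 'green'] (min_width=21, slack=1)
Line 7: ['spoon', 'umbrella', 'you'] (min_width=18, slack=4)
Line 8: ['that', 'metal', 'was', 'bee'] (min_width=18, slack=4)

Answer: tree yellow cat green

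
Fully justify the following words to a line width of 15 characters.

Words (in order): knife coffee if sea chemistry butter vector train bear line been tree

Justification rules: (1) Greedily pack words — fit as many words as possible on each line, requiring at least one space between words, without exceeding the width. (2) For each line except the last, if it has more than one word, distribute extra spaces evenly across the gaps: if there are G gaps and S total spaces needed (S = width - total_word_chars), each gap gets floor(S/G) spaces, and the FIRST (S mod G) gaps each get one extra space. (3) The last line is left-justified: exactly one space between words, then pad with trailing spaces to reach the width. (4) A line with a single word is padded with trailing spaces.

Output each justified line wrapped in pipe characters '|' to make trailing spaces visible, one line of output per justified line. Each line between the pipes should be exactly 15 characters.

Answer: |knife coffee if|
|sea   chemistry|
|butter   vector|
|train bear line|
|been tree      |

Derivation:
Line 1: ['knife', 'coffee', 'if'] (min_width=15, slack=0)
Line 2: ['sea', 'chemistry'] (min_width=13, slack=2)
Line 3: ['butter', 'vector'] (min_width=13, slack=2)
Line 4: ['train', 'bear', 'line'] (min_width=15, slack=0)
Line 5: ['been', 'tree'] (min_width=9, slack=6)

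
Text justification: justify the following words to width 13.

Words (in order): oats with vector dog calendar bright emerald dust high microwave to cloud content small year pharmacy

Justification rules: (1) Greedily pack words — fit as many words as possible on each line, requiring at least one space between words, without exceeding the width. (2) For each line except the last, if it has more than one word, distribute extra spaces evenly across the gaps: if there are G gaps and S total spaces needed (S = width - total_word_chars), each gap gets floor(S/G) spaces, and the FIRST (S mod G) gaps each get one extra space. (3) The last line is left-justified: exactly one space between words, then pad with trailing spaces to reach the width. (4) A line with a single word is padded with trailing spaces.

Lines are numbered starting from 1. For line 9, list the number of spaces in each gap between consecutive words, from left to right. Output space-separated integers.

Answer: 4

Derivation:
Line 1: ['oats', 'with'] (min_width=9, slack=4)
Line 2: ['vector', 'dog'] (min_width=10, slack=3)
Line 3: ['calendar'] (min_width=8, slack=5)
Line 4: ['bright'] (min_width=6, slack=7)
Line 5: ['emerald', 'dust'] (min_width=12, slack=1)
Line 6: ['high'] (min_width=4, slack=9)
Line 7: ['microwave', 'to'] (min_width=12, slack=1)
Line 8: ['cloud', 'content'] (min_width=13, slack=0)
Line 9: ['small', 'year'] (min_width=10, slack=3)
Line 10: ['pharmacy'] (min_width=8, slack=5)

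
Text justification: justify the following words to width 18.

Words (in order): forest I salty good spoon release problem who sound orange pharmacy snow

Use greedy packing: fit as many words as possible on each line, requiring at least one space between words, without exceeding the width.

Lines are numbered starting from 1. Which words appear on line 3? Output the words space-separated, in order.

Answer: problem who sound

Derivation:
Line 1: ['forest', 'I', 'salty'] (min_width=14, slack=4)
Line 2: ['good', 'spoon', 'release'] (min_width=18, slack=0)
Line 3: ['problem', 'who', 'sound'] (min_width=17, slack=1)
Line 4: ['orange', 'pharmacy'] (min_width=15, slack=3)
Line 5: ['snow'] (min_width=4, slack=14)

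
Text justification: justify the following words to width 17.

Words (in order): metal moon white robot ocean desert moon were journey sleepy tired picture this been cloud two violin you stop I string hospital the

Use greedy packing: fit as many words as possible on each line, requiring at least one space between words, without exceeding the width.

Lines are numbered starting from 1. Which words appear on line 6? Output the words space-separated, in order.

Line 1: ['metal', 'moon', 'white'] (min_width=16, slack=1)
Line 2: ['robot', 'ocean'] (min_width=11, slack=6)
Line 3: ['desert', 'moon', 'were'] (min_width=16, slack=1)
Line 4: ['journey', 'sleepy'] (min_width=14, slack=3)
Line 5: ['tired', 'picture'] (min_width=13, slack=4)
Line 6: ['this', 'been', 'cloud'] (min_width=15, slack=2)
Line 7: ['two', 'violin', 'you'] (min_width=14, slack=3)
Line 8: ['stop', 'I', 'string'] (min_width=13, slack=4)
Line 9: ['hospital', 'the'] (min_width=12, slack=5)

Answer: this been cloud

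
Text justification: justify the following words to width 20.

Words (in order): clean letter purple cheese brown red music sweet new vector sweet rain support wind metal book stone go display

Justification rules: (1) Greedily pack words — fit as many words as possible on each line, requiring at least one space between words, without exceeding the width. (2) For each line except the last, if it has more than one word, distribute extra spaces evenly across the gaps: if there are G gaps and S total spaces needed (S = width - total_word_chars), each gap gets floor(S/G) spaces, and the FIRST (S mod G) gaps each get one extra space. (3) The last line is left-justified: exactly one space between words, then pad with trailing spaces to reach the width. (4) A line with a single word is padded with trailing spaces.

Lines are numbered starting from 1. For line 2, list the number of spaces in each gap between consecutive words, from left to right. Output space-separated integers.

Answer: 3 3

Derivation:
Line 1: ['clean', 'letter', 'purple'] (min_width=19, slack=1)
Line 2: ['cheese', 'brown', 'red'] (min_width=16, slack=4)
Line 3: ['music', 'sweet', 'new'] (min_width=15, slack=5)
Line 4: ['vector', 'sweet', 'rain'] (min_width=17, slack=3)
Line 5: ['support', 'wind', 'metal'] (min_width=18, slack=2)
Line 6: ['book', 'stone', 'go'] (min_width=13, slack=7)
Line 7: ['display'] (min_width=7, slack=13)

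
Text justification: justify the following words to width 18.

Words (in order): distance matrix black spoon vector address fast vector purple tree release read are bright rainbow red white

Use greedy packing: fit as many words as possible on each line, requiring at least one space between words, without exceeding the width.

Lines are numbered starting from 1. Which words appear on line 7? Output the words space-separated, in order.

Line 1: ['distance', 'matrix'] (min_width=15, slack=3)
Line 2: ['black', 'spoon', 'vector'] (min_width=18, slack=0)
Line 3: ['address', 'fast'] (min_width=12, slack=6)
Line 4: ['vector', 'purple', 'tree'] (min_width=18, slack=0)
Line 5: ['release', 'read', 'are'] (min_width=16, slack=2)
Line 6: ['bright', 'rainbow', 'red'] (min_width=18, slack=0)
Line 7: ['white'] (min_width=5, slack=13)

Answer: white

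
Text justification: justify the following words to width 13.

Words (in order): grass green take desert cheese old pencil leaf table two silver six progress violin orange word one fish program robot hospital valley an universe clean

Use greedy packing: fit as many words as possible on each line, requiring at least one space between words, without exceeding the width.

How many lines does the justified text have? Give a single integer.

Answer: 14

Derivation:
Line 1: ['grass', 'green'] (min_width=11, slack=2)
Line 2: ['take', 'desert'] (min_width=11, slack=2)
Line 3: ['cheese', 'old'] (min_width=10, slack=3)
Line 4: ['pencil', 'leaf'] (min_width=11, slack=2)
Line 5: ['table', 'two'] (min_width=9, slack=4)
Line 6: ['silver', 'six'] (min_width=10, slack=3)
Line 7: ['progress'] (min_width=8, slack=5)
Line 8: ['violin', 'orange'] (min_width=13, slack=0)
Line 9: ['word', 'one', 'fish'] (min_width=13, slack=0)
Line 10: ['program', 'robot'] (min_width=13, slack=0)
Line 11: ['hospital'] (min_width=8, slack=5)
Line 12: ['valley', 'an'] (min_width=9, slack=4)
Line 13: ['universe'] (min_width=8, slack=5)
Line 14: ['clean'] (min_width=5, slack=8)
Total lines: 14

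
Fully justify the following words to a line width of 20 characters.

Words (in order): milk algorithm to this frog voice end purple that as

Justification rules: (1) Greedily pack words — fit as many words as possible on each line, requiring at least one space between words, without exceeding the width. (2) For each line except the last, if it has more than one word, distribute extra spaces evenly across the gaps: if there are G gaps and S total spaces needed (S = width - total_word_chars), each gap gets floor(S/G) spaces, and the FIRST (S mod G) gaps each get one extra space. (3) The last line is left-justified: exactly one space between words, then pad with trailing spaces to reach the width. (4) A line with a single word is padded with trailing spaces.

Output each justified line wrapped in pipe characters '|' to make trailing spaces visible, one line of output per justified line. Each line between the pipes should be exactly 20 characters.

Line 1: ['milk', 'algorithm', 'to'] (min_width=17, slack=3)
Line 2: ['this', 'frog', 'voice', 'end'] (min_width=19, slack=1)
Line 3: ['purple', 'that', 'as'] (min_width=14, slack=6)

Answer: |milk   algorithm  to|
|this  frog voice end|
|purple that as      |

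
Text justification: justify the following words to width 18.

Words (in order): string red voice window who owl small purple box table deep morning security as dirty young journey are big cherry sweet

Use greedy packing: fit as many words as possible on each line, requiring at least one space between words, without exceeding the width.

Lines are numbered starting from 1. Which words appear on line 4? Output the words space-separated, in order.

Answer: table deep morning

Derivation:
Line 1: ['string', 'red', 'voice'] (min_width=16, slack=2)
Line 2: ['window', 'who', 'owl'] (min_width=14, slack=4)
Line 3: ['small', 'purple', 'box'] (min_width=16, slack=2)
Line 4: ['table', 'deep', 'morning'] (min_width=18, slack=0)
Line 5: ['security', 'as', 'dirty'] (min_width=17, slack=1)
Line 6: ['young', 'journey', 'are'] (min_width=17, slack=1)
Line 7: ['big', 'cherry', 'sweet'] (min_width=16, slack=2)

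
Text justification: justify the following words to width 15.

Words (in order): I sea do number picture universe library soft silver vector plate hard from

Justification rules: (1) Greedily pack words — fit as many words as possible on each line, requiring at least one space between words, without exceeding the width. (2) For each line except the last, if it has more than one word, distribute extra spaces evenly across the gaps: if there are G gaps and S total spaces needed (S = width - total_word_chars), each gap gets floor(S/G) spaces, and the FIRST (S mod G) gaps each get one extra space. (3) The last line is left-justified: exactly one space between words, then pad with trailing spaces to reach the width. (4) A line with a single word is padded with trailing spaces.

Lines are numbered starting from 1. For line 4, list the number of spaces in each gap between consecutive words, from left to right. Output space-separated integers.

Line 1: ['I', 'sea', 'do', 'number'] (min_width=15, slack=0)
Line 2: ['picture'] (min_width=7, slack=8)
Line 3: ['universe'] (min_width=8, slack=7)
Line 4: ['library', 'soft'] (min_width=12, slack=3)
Line 5: ['silver', 'vector'] (min_width=13, slack=2)
Line 6: ['plate', 'hard', 'from'] (min_width=15, slack=0)

Answer: 4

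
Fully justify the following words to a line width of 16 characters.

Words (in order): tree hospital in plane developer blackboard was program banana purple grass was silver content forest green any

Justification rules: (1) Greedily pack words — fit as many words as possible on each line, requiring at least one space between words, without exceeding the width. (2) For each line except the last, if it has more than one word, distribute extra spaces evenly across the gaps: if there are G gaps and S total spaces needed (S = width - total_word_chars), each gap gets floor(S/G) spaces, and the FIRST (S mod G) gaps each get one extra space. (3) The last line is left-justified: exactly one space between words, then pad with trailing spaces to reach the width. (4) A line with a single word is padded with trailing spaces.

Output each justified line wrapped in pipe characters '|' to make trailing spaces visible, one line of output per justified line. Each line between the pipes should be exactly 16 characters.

Line 1: ['tree', 'hospital', 'in'] (min_width=16, slack=0)
Line 2: ['plane', 'developer'] (min_width=15, slack=1)
Line 3: ['blackboard', 'was'] (min_width=14, slack=2)
Line 4: ['program', 'banana'] (min_width=14, slack=2)
Line 5: ['purple', 'grass', 'was'] (min_width=16, slack=0)
Line 6: ['silver', 'content'] (min_width=14, slack=2)
Line 7: ['forest', 'green', 'any'] (min_width=16, slack=0)

Answer: |tree hospital in|
|plane  developer|
|blackboard   was|
|program   banana|
|purple grass was|
|silver   content|
|forest green any|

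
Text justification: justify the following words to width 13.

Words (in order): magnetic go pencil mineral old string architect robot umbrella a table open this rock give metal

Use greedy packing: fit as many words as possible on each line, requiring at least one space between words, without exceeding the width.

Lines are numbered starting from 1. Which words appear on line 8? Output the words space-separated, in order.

Answer: table open

Derivation:
Line 1: ['magnetic', 'go'] (min_width=11, slack=2)
Line 2: ['pencil'] (min_width=6, slack=7)
Line 3: ['mineral', 'old'] (min_width=11, slack=2)
Line 4: ['string'] (min_width=6, slack=7)
Line 5: ['architect'] (min_width=9, slack=4)
Line 6: ['robot'] (min_width=5, slack=8)
Line 7: ['umbrella', 'a'] (min_width=10, slack=3)
Line 8: ['table', 'open'] (min_width=10, slack=3)
Line 9: ['this', 'rock'] (min_width=9, slack=4)
Line 10: ['give', 'metal'] (min_width=10, slack=3)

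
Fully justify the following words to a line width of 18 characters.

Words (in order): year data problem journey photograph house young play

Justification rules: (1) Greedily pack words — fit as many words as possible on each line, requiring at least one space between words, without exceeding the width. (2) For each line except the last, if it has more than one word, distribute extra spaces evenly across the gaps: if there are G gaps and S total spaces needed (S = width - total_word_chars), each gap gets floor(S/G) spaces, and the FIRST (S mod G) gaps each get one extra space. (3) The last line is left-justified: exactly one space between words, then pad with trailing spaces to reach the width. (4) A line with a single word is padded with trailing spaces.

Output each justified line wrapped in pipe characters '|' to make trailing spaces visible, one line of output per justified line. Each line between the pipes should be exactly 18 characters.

Line 1: ['year', 'data', 'problem'] (min_width=17, slack=1)
Line 2: ['journey', 'photograph'] (min_width=18, slack=0)
Line 3: ['house', 'young', 'play'] (min_width=16, slack=2)

Answer: |year  data problem|
|journey photograph|
|house young play  |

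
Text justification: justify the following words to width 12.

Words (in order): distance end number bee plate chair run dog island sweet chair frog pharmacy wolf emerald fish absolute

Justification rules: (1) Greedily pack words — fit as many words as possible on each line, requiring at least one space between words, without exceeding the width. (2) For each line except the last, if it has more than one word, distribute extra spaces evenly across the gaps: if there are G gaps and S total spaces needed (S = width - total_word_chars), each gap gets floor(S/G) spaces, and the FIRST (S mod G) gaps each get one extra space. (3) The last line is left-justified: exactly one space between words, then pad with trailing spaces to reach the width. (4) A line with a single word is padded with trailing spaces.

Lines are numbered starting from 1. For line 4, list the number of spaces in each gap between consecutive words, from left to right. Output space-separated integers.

Line 1: ['distance', 'end'] (min_width=12, slack=0)
Line 2: ['number', 'bee'] (min_width=10, slack=2)
Line 3: ['plate', 'chair'] (min_width=11, slack=1)
Line 4: ['run', 'dog'] (min_width=7, slack=5)
Line 5: ['island', 'sweet'] (min_width=12, slack=0)
Line 6: ['chair', 'frog'] (min_width=10, slack=2)
Line 7: ['pharmacy'] (min_width=8, slack=4)
Line 8: ['wolf', 'emerald'] (min_width=12, slack=0)
Line 9: ['fish'] (min_width=4, slack=8)
Line 10: ['absolute'] (min_width=8, slack=4)

Answer: 6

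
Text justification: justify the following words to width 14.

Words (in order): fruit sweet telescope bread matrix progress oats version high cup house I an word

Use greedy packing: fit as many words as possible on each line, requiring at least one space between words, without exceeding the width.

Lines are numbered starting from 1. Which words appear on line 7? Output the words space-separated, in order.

Line 1: ['fruit', 'sweet'] (min_width=11, slack=3)
Line 2: ['telescope'] (min_width=9, slack=5)
Line 3: ['bread', 'matrix'] (min_width=12, slack=2)
Line 4: ['progress', 'oats'] (min_width=13, slack=1)
Line 5: ['version', 'high'] (min_width=12, slack=2)
Line 6: ['cup', 'house', 'I', 'an'] (min_width=14, slack=0)
Line 7: ['word'] (min_width=4, slack=10)

Answer: word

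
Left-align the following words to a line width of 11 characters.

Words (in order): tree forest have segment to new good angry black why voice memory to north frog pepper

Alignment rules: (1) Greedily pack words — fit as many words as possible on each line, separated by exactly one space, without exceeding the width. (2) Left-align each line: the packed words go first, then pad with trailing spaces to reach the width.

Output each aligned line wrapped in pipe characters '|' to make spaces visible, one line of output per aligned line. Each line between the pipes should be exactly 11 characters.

Answer: |tree forest|
|have       |
|segment to |
|new good   |
|angry black|
|why voice  |
|memory to  |
|north frog |
|pepper     |

Derivation:
Line 1: ['tree', 'forest'] (min_width=11, slack=0)
Line 2: ['have'] (min_width=4, slack=7)
Line 3: ['segment', 'to'] (min_width=10, slack=1)
Line 4: ['new', 'good'] (min_width=8, slack=3)
Line 5: ['angry', 'black'] (min_width=11, slack=0)
Line 6: ['why', 'voice'] (min_width=9, slack=2)
Line 7: ['memory', 'to'] (min_width=9, slack=2)
Line 8: ['north', 'frog'] (min_width=10, slack=1)
Line 9: ['pepper'] (min_width=6, slack=5)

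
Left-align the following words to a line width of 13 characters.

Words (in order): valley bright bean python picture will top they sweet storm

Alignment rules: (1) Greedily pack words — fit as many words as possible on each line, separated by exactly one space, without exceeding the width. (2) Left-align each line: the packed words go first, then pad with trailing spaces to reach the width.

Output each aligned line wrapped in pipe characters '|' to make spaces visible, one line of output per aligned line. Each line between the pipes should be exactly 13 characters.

Answer: |valley bright|
|bean python  |
|picture will |
|top they     |
|sweet storm  |

Derivation:
Line 1: ['valley', 'bright'] (min_width=13, slack=0)
Line 2: ['bean', 'python'] (min_width=11, slack=2)
Line 3: ['picture', 'will'] (min_width=12, slack=1)
Line 4: ['top', 'they'] (min_width=8, slack=5)
Line 5: ['sweet', 'storm'] (min_width=11, slack=2)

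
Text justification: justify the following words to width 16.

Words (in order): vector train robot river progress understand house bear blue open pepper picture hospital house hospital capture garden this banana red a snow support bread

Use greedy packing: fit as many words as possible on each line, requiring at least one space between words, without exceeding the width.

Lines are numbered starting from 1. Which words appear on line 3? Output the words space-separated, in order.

Line 1: ['vector', 'train'] (min_width=12, slack=4)
Line 2: ['robot', 'river'] (min_width=11, slack=5)
Line 3: ['progress'] (min_width=8, slack=8)
Line 4: ['understand', 'house'] (min_width=16, slack=0)
Line 5: ['bear', 'blue', 'open'] (min_width=14, slack=2)
Line 6: ['pepper', 'picture'] (min_width=14, slack=2)
Line 7: ['hospital', 'house'] (min_width=14, slack=2)
Line 8: ['hospital', 'capture'] (min_width=16, slack=0)
Line 9: ['garden', 'this'] (min_width=11, slack=5)
Line 10: ['banana', 'red', 'a'] (min_width=12, slack=4)
Line 11: ['snow', 'support'] (min_width=12, slack=4)
Line 12: ['bread'] (min_width=5, slack=11)

Answer: progress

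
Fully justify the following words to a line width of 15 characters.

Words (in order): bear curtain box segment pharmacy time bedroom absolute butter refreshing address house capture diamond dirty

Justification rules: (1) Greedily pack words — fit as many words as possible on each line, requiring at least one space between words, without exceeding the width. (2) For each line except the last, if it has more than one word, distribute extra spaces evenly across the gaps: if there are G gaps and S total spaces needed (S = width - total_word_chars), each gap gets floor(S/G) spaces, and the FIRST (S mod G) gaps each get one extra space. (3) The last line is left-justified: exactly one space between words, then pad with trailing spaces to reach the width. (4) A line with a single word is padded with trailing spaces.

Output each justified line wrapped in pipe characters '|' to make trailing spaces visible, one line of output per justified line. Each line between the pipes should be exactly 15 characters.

Line 1: ['bear', 'curtain'] (min_width=12, slack=3)
Line 2: ['box', 'segment'] (min_width=11, slack=4)
Line 3: ['pharmacy', 'time'] (min_width=13, slack=2)
Line 4: ['bedroom'] (min_width=7, slack=8)
Line 5: ['absolute', 'butter'] (min_width=15, slack=0)
Line 6: ['refreshing'] (min_width=10, slack=5)
Line 7: ['address', 'house'] (min_width=13, slack=2)
Line 8: ['capture', 'diamond'] (min_width=15, slack=0)
Line 9: ['dirty'] (min_width=5, slack=10)

Answer: |bear    curtain|
|box     segment|
|pharmacy   time|
|bedroom        |
|absolute butter|
|refreshing     |
|address   house|
|capture diamond|
|dirty          |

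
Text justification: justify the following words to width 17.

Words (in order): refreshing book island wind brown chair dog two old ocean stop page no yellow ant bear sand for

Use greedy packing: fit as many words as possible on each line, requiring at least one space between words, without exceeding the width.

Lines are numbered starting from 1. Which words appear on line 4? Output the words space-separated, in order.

Answer: ocean stop page

Derivation:
Line 1: ['refreshing', 'book'] (min_width=15, slack=2)
Line 2: ['island', 'wind', 'brown'] (min_width=17, slack=0)
Line 3: ['chair', 'dog', 'two', 'old'] (min_width=17, slack=0)
Line 4: ['ocean', 'stop', 'page'] (min_width=15, slack=2)
Line 5: ['no', 'yellow', 'ant'] (min_width=13, slack=4)
Line 6: ['bear', 'sand', 'for'] (min_width=13, slack=4)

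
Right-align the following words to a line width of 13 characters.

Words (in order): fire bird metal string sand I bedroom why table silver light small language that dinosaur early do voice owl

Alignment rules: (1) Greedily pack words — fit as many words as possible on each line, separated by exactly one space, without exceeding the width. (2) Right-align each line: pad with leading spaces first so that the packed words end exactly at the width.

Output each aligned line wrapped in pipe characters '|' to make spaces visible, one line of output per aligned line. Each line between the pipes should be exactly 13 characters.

Line 1: ['fire', 'bird'] (min_width=9, slack=4)
Line 2: ['metal', 'string'] (min_width=12, slack=1)
Line 3: ['sand', 'I'] (min_width=6, slack=7)
Line 4: ['bedroom', 'why'] (min_width=11, slack=2)
Line 5: ['table', 'silver'] (min_width=12, slack=1)
Line 6: ['light', 'small'] (min_width=11, slack=2)
Line 7: ['language', 'that'] (min_width=13, slack=0)
Line 8: ['dinosaur'] (min_width=8, slack=5)
Line 9: ['early', 'do'] (min_width=8, slack=5)
Line 10: ['voice', 'owl'] (min_width=9, slack=4)

Answer: |    fire bird|
| metal string|
|       sand I|
|  bedroom why|
| table silver|
|  light small|
|language that|
|     dinosaur|
|     early do|
|    voice owl|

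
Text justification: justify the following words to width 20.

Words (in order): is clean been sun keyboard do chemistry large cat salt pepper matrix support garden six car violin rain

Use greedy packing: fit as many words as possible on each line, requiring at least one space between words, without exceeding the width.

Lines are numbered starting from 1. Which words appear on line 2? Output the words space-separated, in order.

Line 1: ['is', 'clean', 'been', 'sun'] (min_width=17, slack=3)
Line 2: ['keyboard', 'do'] (min_width=11, slack=9)
Line 3: ['chemistry', 'large', 'cat'] (min_width=19, slack=1)
Line 4: ['salt', 'pepper', 'matrix'] (min_width=18, slack=2)
Line 5: ['support', 'garden', 'six'] (min_width=18, slack=2)
Line 6: ['car', 'violin', 'rain'] (min_width=15, slack=5)

Answer: keyboard do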